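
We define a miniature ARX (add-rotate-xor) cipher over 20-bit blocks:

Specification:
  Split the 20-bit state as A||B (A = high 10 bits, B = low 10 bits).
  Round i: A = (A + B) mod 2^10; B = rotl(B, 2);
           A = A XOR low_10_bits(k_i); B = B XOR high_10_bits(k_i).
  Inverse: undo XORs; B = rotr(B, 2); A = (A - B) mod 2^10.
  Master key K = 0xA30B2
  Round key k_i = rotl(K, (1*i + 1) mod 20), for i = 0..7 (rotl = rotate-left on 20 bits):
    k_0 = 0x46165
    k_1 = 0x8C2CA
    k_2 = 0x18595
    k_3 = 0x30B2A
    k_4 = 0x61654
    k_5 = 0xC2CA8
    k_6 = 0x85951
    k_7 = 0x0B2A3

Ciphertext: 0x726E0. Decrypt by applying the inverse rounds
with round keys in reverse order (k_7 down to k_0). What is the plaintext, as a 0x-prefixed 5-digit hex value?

s_0 = ciphertext = 0x726E0
s_1 = InvRound(s_0, k_7) = 0xADCB3
s_2 = InvRound(s_1, k_6) = 0x8F5A9
s_3 = InvRound(s_2, k_5) = 0xFB6A8
s_4 = InvRound(s_3, k_4) = 0xFB9CB
s_5 = InvRound(s_4, k_3) = 0xE0942
s_6 = InvRound(s_5, k_2) = 0xB3F48
s_7 = InvRound(s_6, k_1) = 0xE9C5E
s_8 = InvRound(s_7, k_0) = 0x1C651

0x1C651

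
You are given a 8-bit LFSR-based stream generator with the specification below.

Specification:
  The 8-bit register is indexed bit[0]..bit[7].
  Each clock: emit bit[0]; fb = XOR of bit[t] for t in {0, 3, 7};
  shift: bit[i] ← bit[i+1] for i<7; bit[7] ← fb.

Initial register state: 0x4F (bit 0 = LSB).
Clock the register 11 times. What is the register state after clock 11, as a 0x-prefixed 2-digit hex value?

reg_0 = 0x4F
clock 1: out=1, reg = 0x27
clock 2: out=1, reg = 0x93
clock 3: out=1, reg = 0x49
clock 4: out=1, reg = 0x24
clock 5: out=0, reg = 0x12
clock 6: out=0, reg = 0x09
clock 7: out=1, reg = 0x04
clock 8: out=0, reg = 0x02
clock 9: out=0, reg = 0x01
clock 10: out=1, reg = 0x80
clock 11: out=0, reg = 0xC0

0xC0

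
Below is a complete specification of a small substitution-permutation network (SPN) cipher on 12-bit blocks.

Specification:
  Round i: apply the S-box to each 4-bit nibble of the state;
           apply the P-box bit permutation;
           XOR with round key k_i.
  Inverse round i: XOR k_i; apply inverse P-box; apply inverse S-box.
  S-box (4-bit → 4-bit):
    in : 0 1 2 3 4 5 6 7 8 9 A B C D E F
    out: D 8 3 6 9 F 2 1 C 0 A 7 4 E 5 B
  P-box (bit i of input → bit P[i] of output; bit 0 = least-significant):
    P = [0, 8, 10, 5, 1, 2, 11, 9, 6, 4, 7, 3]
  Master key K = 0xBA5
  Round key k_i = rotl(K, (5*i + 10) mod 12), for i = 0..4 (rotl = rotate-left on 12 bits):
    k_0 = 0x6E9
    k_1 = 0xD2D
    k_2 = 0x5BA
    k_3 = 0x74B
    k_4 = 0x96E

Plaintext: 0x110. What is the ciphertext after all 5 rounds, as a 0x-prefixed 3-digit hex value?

0x63A

s_0 = plaintext = 0x110
s_1 = Round(s_0, k_0) = 0x0C0
s_2 = Round(s_1, k_1) = 0x1C4
s_3 = Round(s_2, k_2) = 0xD93
s_4 = Round(s_3, k_3) = 0x2D3
s_5 = Round(s_4, k_4) = 0x63A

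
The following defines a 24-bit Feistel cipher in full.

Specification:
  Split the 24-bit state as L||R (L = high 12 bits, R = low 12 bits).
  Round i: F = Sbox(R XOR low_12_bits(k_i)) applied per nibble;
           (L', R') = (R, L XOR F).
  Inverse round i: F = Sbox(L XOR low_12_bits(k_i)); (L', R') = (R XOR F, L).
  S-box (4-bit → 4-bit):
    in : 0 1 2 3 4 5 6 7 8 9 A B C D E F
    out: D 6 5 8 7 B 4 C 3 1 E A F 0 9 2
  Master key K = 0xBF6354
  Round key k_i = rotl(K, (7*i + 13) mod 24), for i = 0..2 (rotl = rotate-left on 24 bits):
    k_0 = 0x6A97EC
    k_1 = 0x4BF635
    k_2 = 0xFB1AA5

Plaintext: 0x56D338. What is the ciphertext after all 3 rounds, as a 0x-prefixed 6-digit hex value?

s_0 = plaintext = 0x56D338
s_1 = Round(s_0, k_0) = 0x33826A
s_2 = Round(s_1, k_1) = 0x26A48A
s_3 = Round(s_2, k_2) = 0x48AB38

0x48AB38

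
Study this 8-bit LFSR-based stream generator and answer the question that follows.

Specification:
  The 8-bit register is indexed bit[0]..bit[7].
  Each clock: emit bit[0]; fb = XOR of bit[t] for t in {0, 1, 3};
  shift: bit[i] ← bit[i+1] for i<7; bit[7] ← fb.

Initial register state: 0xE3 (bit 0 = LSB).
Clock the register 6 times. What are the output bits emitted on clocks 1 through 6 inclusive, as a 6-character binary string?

110001

reg_0 = 0xE3
clock 1: out=1, reg = 0x71
clock 2: out=1, reg = 0xB8
clock 3: out=0, reg = 0xDC
clock 4: out=0, reg = 0xEE
clock 5: out=0, reg = 0x77
clock 6: out=1, reg = 0x3B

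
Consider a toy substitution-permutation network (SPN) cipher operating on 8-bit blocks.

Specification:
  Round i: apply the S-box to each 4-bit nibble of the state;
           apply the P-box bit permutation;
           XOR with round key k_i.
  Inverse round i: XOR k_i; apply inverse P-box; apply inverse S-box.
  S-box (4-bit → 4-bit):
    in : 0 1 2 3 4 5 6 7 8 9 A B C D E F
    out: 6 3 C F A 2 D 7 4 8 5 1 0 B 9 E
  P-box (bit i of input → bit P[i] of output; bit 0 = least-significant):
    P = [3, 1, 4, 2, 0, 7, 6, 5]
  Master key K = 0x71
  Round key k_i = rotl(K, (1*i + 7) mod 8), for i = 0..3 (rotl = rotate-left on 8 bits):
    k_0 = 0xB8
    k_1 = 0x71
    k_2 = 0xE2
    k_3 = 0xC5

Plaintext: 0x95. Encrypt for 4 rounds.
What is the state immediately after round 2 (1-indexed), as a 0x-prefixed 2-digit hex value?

0x49

s_0 = plaintext = 0x95
s_1 = Round(s_0, k_0) = 0x9A
s_2 = Round(s_1, k_1) = 0x49
s_3 = Round(s_2, k_2) = 0x46
s_4 = Round(s_3, k_3) = 0x79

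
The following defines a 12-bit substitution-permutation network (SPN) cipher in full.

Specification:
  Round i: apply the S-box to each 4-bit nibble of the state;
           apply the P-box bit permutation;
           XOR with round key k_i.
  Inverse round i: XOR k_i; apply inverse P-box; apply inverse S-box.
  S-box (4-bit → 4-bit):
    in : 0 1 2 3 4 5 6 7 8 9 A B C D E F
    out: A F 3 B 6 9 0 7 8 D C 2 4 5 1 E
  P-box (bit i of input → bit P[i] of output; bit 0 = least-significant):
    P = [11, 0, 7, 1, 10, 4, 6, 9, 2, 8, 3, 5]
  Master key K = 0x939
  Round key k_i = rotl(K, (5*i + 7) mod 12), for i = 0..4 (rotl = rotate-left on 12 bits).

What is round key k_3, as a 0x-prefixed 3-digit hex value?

K = 0x939
k_0 = rotl(K, (5*0+7) mod 12) = rotl(K, 7) = 0xCC9
k_1 = rotl(K, (5*1+7) mod 12) = rotl(K, 0) = 0x939
k_2 = rotl(K, (5*2+7) mod 12) = rotl(K, 5) = 0x732
k_3 = rotl(K, (5*3+7) mod 12) = rotl(K, 10) = 0x64E

0x64E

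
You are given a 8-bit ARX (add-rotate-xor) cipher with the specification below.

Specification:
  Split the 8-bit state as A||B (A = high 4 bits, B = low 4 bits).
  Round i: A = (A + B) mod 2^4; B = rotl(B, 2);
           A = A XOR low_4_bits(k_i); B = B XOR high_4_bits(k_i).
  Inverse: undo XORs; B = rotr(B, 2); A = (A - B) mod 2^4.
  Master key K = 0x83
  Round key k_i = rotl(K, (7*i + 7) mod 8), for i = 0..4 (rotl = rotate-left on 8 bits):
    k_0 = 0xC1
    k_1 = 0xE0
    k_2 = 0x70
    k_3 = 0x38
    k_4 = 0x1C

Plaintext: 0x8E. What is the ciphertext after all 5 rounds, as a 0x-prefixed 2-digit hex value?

0xD6

s_0 = plaintext = 0x8E
s_1 = Round(s_0, k_0) = 0x77
s_2 = Round(s_1, k_1) = 0xE3
s_3 = Round(s_2, k_2) = 0x1B
s_4 = Round(s_3, k_3) = 0x4D
s_5 = Round(s_4, k_4) = 0xD6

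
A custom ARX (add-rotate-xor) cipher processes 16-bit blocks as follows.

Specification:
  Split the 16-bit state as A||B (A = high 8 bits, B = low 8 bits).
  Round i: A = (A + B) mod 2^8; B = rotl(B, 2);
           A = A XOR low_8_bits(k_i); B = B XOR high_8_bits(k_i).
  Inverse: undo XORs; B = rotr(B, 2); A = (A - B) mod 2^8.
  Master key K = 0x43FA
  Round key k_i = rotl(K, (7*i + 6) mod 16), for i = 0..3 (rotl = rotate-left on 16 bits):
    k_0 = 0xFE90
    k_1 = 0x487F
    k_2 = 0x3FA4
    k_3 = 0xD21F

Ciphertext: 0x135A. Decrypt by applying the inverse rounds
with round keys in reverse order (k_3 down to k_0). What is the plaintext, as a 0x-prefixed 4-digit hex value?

0xD64F

s_0 = ciphertext = 0x135A
s_1 = InvRound(s_0, k_3) = 0xEA22
s_2 = InvRound(s_1, k_2) = 0x0747
s_3 = InvRound(s_2, k_1) = 0xB5C3
s_4 = InvRound(s_3, k_0) = 0xD64F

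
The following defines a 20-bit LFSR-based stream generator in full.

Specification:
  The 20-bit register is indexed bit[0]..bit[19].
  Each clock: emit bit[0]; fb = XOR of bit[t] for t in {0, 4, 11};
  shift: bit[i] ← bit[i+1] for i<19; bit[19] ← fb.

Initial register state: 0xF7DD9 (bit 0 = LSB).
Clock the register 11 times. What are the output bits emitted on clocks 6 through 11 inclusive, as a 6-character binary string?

reg_0 = 0xF7DD9
clock 1: out=1, reg = 0xFBEEC
clock 2: out=0, reg = 0xFDF76
clock 3: out=0, reg = 0x7EFBB
clock 4: out=1, reg = 0xBF7DD
clock 5: out=1, reg = 0x5FBEE
clock 6: out=0, reg = 0xAFDF7
clock 7: out=1, reg = 0xD7EFB
clock 8: out=1, reg = 0xEBF7D
clock 9: out=1, reg = 0xF5FBE
clock 10: out=0, reg = 0x7AFDF
clock 11: out=1, reg = 0xBD7EF

011101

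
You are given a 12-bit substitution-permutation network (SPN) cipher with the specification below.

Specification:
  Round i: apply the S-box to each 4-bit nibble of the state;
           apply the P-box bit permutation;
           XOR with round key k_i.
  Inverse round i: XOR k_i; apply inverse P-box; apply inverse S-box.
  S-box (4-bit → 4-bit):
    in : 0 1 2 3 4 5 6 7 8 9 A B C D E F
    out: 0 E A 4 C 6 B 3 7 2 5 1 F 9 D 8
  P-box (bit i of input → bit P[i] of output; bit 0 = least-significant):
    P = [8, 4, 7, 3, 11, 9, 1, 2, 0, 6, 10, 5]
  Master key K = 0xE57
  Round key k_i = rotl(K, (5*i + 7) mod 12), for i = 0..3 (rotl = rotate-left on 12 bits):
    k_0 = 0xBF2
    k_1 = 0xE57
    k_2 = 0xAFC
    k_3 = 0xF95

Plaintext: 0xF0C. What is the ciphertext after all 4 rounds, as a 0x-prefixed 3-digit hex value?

s_0 = plaintext = 0xF0C
s_1 = Round(s_0, k_0) = 0xA4A
s_2 = Round(s_1, k_1) = 0xBD0
s_3 = Round(s_2, k_2) = 0x2F9
s_4 = Round(s_3, k_3) = 0xFE1

0xFE1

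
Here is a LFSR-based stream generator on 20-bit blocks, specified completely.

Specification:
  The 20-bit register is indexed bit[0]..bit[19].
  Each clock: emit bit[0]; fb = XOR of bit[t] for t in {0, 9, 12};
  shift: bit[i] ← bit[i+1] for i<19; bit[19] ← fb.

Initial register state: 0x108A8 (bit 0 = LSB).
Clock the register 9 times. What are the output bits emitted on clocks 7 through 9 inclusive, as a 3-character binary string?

reg_0 = 0x108A8
clock 1: out=0, reg = 0x08454
clock 2: out=0, reg = 0x0422A
clock 3: out=0, reg = 0x82115
clock 4: out=1, reg = 0xC108A
clock 5: out=0, reg = 0xE0845
clock 6: out=1, reg = 0xF0422
clock 7: out=0, reg = 0x78211
clock 8: out=1, reg = 0x3C108
clock 9: out=0, reg = 0x1E084

010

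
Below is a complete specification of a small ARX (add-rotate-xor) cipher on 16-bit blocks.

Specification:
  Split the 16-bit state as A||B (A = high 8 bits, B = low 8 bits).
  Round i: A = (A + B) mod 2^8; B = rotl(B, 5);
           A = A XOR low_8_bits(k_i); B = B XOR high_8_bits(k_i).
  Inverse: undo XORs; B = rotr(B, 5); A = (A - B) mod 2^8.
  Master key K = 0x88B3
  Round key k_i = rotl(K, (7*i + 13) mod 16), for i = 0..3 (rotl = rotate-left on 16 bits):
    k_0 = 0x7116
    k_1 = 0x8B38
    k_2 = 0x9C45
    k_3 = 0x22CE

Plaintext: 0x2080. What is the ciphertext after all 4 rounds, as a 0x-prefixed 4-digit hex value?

s_0 = plaintext = 0x2080
s_1 = Round(s_0, k_0) = 0xB661
s_2 = Round(s_1, k_1) = 0x2FA7
s_3 = Round(s_2, k_2) = 0x9368
s_4 = Round(s_3, k_3) = 0x352F

0x352F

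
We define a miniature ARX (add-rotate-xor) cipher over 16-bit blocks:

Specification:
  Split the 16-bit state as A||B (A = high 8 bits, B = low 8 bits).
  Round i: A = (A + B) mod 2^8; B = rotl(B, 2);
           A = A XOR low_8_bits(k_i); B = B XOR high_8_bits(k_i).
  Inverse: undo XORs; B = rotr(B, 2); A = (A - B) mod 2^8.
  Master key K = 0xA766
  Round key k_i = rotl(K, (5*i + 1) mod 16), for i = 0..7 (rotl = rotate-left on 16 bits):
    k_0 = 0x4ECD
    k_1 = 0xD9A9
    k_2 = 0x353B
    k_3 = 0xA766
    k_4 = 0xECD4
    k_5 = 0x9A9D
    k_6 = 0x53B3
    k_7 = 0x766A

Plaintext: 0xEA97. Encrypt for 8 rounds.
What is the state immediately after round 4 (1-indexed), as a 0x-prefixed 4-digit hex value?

s_0 = plaintext = 0xEA97
s_1 = Round(s_0, k_0) = 0x4C10
s_2 = Round(s_1, k_1) = 0xF599
s_3 = Round(s_2, k_2) = 0xB553
s_4 = Round(s_3, k_3) = 0x6EEA
s_5 = Round(s_4, k_4) = 0x8C47
s_6 = Round(s_5, k_5) = 0x4E87
s_7 = Round(s_6, k_6) = 0x664D
s_8 = Round(s_7, k_7) = 0xD943

0x6EEA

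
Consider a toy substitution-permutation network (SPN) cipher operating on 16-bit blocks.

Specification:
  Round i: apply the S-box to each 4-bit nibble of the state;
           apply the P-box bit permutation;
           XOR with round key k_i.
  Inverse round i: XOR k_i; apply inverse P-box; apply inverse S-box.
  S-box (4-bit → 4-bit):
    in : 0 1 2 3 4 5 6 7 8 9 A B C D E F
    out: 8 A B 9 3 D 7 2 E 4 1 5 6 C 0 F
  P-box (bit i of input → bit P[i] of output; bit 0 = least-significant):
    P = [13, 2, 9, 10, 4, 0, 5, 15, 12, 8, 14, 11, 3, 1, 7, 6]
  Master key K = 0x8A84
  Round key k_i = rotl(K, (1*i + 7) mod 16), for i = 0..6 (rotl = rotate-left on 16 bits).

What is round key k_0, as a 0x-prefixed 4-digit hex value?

K = 0x8A84
k_0 = rotl(K, (1*0+7) mod 16) = rotl(K, 7) = 0x4245

0x4245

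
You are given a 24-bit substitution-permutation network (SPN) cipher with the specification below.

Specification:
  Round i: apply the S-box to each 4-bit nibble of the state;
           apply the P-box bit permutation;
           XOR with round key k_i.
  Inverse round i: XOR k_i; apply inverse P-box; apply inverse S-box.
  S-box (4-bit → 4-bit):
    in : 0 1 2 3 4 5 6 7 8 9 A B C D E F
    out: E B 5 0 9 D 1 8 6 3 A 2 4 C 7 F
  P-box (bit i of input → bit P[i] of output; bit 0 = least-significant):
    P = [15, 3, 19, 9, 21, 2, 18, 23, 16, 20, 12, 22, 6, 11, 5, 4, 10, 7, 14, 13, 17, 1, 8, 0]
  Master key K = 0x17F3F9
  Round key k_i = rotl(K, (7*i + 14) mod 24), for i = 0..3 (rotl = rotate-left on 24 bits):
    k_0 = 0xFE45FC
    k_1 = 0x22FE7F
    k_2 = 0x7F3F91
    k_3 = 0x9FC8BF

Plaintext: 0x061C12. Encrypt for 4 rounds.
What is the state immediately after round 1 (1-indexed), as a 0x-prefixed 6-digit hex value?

0x56D8AB

s_0 = plaintext = 0x061C12
s_1 = Round(s_0, k_0) = 0x56D8AB
s_2 = Round(s_1, k_1) = 0xB0EB42
s_3 = Round(s_2, k_2) = 0xC7D773
s_4 = Round(s_3, k_3) = 0x5FE98F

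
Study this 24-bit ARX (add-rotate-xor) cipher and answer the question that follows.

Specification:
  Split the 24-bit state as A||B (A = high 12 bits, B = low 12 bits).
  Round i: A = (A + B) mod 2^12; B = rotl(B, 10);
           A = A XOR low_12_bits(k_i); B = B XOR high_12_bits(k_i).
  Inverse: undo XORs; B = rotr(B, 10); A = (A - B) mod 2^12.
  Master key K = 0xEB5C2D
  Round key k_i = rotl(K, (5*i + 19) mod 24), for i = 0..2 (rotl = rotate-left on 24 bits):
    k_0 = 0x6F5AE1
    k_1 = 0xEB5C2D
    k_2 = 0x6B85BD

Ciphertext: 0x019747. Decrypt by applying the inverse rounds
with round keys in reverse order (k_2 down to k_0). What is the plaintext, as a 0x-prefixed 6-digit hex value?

s_0 = ciphertext = 0x019747
s_1 = InvRound(s_0, k_2) = 0xDA87FC
s_2 = InvRound(s_1, k_1) = 0xC5F526
s_3 = InvRound(s_2, k_0) = 0x772F4C

0x772F4C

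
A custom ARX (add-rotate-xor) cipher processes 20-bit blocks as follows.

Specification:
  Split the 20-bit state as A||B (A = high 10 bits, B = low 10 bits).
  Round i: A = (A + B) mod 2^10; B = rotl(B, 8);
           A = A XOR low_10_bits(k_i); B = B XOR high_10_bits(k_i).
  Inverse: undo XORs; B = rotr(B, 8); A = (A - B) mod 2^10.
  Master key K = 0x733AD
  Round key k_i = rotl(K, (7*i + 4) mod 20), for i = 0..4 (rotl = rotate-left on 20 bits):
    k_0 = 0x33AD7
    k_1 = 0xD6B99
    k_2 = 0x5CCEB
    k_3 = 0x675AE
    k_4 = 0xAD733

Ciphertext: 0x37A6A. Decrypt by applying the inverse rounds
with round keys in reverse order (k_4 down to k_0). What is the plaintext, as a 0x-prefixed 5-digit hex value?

s_0 = ciphertext = 0x37A6A
s_1 = InvRound(s_0, k_4) = 0x1C77C
s_2 = InvRound(s_1, k_3) = 0x96786
s_3 = InvRound(s_2, k_2) = 0xB73D6
s_4 = InvRound(s_3, k_1) = 0xC5630
s_5 = InvRound(s_4, k_0) = 0x723FA

0x723FA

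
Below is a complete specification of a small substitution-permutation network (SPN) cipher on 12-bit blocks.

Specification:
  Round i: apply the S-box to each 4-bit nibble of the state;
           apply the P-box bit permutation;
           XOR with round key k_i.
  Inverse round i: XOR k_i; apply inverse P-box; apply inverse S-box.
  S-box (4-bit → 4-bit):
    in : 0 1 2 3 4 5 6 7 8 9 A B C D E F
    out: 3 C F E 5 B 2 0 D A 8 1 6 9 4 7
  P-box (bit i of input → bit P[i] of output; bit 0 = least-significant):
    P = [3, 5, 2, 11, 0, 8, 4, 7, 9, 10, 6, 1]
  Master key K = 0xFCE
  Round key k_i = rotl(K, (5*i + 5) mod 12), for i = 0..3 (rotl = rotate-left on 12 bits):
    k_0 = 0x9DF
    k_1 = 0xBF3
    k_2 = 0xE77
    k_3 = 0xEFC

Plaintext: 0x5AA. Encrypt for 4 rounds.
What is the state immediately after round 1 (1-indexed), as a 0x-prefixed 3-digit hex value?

0x75D

s_0 = plaintext = 0x5AA
s_1 = Round(s_0, k_0) = 0x75D
s_2 = Round(s_1, k_1) = 0x27A
s_3 = Round(s_2, k_2) = 0x035
s_4 = Round(s_3, k_3) = 0x144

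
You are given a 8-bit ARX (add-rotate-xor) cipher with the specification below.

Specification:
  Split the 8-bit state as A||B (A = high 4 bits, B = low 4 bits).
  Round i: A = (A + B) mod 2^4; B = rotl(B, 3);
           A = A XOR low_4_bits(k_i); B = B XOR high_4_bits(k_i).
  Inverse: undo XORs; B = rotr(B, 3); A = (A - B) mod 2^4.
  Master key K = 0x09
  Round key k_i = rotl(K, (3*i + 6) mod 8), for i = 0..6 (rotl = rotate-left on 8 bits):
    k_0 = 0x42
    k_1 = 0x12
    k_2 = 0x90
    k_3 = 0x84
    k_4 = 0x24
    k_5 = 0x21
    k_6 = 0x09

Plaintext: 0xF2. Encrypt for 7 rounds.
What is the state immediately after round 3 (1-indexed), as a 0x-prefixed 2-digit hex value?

0x54

s_0 = plaintext = 0xF2
s_1 = Round(s_0, k_0) = 0x35
s_2 = Round(s_1, k_1) = 0xAB
s_3 = Round(s_2, k_2) = 0x54
s_4 = Round(s_3, k_3) = 0xDA
s_5 = Round(s_4, k_4) = 0x37
s_6 = Round(s_5, k_5) = 0xB9
s_7 = Round(s_6, k_6) = 0xDC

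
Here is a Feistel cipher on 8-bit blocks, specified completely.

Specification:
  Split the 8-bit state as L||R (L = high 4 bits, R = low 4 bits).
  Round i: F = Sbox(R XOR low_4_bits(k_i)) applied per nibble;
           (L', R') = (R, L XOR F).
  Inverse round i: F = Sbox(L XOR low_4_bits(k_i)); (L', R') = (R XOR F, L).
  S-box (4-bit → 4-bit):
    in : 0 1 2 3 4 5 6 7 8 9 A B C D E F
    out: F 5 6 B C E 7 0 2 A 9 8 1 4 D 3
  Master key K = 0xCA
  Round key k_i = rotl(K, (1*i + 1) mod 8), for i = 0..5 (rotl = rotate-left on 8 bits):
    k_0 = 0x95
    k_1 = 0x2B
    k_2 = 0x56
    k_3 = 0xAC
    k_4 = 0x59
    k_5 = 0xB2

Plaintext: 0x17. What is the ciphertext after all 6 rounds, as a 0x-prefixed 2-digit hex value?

0x3F

s_0 = plaintext = 0x17
s_1 = Round(s_0, k_0) = 0x77
s_2 = Round(s_1, k_1) = 0x76
s_3 = Round(s_2, k_2) = 0x68
s_4 = Round(s_3, k_3) = 0x8A
s_5 = Round(s_4, k_4) = 0xA3
s_6 = Round(s_5, k_5) = 0x3F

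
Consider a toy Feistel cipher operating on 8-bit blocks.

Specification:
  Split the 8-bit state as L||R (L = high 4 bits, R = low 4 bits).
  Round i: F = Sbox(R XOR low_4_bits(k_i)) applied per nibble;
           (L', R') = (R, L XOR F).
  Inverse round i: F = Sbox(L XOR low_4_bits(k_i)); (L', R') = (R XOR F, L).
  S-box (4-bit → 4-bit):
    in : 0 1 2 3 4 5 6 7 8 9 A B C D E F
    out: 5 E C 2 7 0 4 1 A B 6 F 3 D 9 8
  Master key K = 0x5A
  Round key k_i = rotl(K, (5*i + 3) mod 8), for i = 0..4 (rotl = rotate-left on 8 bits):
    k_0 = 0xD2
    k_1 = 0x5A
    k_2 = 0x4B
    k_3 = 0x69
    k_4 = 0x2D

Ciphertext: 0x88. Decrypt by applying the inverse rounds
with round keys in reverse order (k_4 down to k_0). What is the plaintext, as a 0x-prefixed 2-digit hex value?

s_0 = ciphertext = 0x88
s_1 = InvRound(s_0, k_4) = 0x88
s_2 = InvRound(s_1, k_3) = 0x68
s_3 = InvRound(s_2, k_2) = 0x56
s_4 = InvRound(s_3, k_1) = 0xE5
s_5 = InvRound(s_4, k_0) = 0x6E

0x6E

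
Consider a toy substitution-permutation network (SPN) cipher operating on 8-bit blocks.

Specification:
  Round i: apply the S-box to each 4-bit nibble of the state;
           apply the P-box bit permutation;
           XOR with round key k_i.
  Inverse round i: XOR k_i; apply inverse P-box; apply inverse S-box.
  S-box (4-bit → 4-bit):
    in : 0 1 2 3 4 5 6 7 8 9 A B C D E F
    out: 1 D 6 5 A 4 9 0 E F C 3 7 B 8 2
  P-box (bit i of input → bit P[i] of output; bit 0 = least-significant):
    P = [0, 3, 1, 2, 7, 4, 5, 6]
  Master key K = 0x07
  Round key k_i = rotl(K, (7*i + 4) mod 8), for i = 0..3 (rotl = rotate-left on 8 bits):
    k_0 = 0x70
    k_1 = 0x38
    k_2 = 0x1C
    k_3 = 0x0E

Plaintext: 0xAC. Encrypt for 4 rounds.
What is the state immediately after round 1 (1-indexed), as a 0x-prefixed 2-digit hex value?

s_0 = plaintext = 0xAC
s_1 = Round(s_0, k_0) = 0x1B
s_2 = Round(s_1, k_1) = 0xD1
s_3 = Round(s_2, k_2) = 0xCB
s_4 = Round(s_3, k_3) = 0xB7

0x1B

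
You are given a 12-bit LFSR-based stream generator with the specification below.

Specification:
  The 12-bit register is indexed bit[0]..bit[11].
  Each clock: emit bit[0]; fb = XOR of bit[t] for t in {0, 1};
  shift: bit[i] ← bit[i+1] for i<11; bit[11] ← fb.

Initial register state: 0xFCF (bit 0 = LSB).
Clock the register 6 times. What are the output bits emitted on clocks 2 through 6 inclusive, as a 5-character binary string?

11100

reg_0 = 0xFCF
clock 1: out=1, reg = 0x7E7
clock 2: out=1, reg = 0x3F3
clock 3: out=1, reg = 0x1F9
clock 4: out=1, reg = 0x8FC
clock 5: out=0, reg = 0x47E
clock 6: out=0, reg = 0xA3F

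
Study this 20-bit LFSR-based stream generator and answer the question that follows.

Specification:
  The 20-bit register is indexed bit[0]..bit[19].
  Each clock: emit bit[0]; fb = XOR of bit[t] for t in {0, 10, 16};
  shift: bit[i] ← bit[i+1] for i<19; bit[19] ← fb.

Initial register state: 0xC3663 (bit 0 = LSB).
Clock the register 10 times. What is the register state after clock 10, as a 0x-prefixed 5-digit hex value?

reg_0 = 0xC3663
clock 1: out=1, reg = 0x61B31
clock 2: out=1, reg = 0xB0D98
clock 3: out=0, reg = 0x586CC
clock 4: out=0, reg = 0x2C366
clock 5: out=0, reg = 0x161B3
clock 6: out=1, reg = 0x0B0D9
clock 7: out=1, reg = 0x8586C
clock 8: out=0, reg = 0x42C36
clock 9: out=0, reg = 0xA161B
clock 10: out=1, reg = 0x50B0D

0x50B0D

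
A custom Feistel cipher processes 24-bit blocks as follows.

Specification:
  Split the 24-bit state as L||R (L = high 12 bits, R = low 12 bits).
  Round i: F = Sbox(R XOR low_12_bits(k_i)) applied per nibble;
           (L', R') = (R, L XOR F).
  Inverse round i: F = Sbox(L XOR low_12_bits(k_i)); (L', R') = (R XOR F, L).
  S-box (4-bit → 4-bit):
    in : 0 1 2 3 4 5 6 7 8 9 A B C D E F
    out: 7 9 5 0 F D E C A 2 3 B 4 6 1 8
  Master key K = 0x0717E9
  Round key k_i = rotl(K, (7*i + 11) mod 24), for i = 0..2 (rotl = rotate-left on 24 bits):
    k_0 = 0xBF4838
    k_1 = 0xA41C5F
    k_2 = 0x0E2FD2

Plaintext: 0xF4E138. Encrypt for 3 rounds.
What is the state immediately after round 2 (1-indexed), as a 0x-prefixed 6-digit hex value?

s_0 = plaintext = 0xF4E138
s_1 = Round(s_0, k_0) = 0x138D39
s_2 = Round(s_1, k_1) = 0xD398D6
s_3 = Round(s_2, k_2) = 0x8D6146

0xD398D6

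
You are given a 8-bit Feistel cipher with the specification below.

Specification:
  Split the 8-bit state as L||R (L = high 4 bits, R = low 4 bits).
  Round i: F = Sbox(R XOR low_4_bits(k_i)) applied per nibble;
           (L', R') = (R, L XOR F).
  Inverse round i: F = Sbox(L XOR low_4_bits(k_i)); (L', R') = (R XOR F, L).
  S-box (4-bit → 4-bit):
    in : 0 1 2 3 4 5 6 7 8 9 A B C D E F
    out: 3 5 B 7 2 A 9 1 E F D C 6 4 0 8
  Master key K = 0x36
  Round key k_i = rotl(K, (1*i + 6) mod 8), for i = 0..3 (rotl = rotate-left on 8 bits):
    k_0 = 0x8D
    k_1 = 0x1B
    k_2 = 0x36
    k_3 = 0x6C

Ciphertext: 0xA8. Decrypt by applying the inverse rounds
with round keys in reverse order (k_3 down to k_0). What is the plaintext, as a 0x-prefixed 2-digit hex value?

s_0 = ciphertext = 0xA8
s_1 = InvRound(s_0, k_3) = 0x1A
s_2 = InvRound(s_1, k_2) = 0xB1
s_3 = InvRound(s_2, k_1) = 0x2B
s_4 = InvRound(s_3, k_0) = 0x32

0x32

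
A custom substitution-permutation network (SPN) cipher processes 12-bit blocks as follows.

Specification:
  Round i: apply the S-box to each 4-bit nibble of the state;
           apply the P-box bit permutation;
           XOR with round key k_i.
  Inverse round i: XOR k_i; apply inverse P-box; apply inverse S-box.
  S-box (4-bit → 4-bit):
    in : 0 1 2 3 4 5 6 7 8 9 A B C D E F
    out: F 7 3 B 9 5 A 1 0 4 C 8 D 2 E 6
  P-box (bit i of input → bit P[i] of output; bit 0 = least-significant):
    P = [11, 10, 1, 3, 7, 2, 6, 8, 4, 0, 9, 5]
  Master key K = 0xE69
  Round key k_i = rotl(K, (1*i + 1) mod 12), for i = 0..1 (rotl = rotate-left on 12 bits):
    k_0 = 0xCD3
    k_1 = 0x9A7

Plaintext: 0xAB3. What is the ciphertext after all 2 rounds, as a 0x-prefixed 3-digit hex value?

s_0 = plaintext = 0xAB3
s_1 = Round(s_0, k_0) = 0x3FB
s_2 = Round(s_1, k_1) = 0x9DA

0x9DA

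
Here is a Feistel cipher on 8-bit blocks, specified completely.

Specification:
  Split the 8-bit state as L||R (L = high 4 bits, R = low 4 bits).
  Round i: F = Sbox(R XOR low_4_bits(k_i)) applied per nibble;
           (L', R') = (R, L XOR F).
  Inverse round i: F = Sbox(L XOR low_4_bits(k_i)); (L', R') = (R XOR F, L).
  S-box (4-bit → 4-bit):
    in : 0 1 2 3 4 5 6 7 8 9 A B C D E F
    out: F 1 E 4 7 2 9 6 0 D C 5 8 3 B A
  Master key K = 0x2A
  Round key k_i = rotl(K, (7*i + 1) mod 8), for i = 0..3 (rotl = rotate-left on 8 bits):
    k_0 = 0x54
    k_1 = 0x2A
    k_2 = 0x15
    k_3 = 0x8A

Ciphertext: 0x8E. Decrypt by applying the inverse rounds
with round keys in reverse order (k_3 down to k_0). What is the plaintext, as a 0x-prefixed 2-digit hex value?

0xFF

s_0 = ciphertext = 0x8E
s_1 = InvRound(s_0, k_3) = 0x08
s_2 = InvRound(s_1, k_2) = 0xA0
s_3 = InvRound(s_2, k_1) = 0xFA
s_4 = InvRound(s_3, k_0) = 0xFF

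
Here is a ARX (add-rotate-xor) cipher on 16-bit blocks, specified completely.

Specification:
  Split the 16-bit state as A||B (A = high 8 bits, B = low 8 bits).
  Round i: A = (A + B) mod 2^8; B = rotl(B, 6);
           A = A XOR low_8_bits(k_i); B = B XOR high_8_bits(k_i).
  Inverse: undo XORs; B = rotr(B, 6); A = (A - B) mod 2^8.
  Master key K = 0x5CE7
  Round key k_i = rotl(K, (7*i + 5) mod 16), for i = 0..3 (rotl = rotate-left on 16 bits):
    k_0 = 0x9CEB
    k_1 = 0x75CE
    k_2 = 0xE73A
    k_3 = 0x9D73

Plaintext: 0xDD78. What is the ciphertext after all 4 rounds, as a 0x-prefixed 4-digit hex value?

s_0 = plaintext = 0xDD78
s_1 = Round(s_0, k_0) = 0xBE82
s_2 = Round(s_1, k_1) = 0x8ED5
s_3 = Round(s_2, k_2) = 0x5992
s_4 = Round(s_3, k_3) = 0x9839

0x9839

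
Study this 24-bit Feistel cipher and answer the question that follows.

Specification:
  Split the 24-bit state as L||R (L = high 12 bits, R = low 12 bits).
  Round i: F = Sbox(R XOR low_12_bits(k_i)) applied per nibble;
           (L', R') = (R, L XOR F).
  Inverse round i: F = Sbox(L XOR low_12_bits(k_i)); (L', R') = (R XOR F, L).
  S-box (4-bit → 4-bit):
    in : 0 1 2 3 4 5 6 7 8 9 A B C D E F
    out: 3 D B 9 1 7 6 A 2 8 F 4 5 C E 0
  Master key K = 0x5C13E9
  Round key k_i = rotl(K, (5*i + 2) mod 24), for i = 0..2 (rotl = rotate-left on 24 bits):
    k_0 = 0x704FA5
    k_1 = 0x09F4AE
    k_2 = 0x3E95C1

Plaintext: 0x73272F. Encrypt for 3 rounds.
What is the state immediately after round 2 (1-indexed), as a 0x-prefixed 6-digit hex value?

0x51DA66

s_0 = plaintext = 0x73272F
s_1 = Round(s_0, k_0) = 0x72F51D
s_2 = Round(s_1, k_1) = 0x51DA66
s_3 = Round(s_2, k_2) = 0xA665E7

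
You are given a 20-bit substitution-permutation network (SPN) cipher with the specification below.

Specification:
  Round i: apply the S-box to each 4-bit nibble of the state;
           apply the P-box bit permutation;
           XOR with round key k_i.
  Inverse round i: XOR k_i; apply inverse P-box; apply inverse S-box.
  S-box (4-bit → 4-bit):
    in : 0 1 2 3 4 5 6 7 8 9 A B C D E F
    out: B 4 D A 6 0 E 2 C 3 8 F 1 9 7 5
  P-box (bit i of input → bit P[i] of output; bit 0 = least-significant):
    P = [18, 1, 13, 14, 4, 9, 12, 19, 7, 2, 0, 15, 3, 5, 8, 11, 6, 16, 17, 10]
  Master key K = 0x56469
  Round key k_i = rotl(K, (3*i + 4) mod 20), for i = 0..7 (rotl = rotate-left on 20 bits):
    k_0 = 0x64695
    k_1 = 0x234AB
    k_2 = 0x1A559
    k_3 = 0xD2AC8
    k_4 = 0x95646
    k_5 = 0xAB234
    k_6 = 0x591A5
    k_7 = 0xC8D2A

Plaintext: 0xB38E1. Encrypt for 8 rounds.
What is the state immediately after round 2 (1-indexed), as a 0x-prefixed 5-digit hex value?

0x287B0

s_0 = plaintext = 0xB38E1
s_1 = Round(s_0, k_0) = 0x5F8E4
s_2 = Round(s_1, k_1) = 0x287B0
s_3 = Round(s_2, k_2) = 0xFFA0F
s_4 = Round(s_3, k_3) = 0x38990
s_5 = Round(s_4, k_4) = 0xC19D0
s_6 = Round(s_5, k_5) = 0x6F3E2
s_7 = Round(s_6, k_6) = 0x266B9
s_8 = Round(s_7, k_7) = 0x2125D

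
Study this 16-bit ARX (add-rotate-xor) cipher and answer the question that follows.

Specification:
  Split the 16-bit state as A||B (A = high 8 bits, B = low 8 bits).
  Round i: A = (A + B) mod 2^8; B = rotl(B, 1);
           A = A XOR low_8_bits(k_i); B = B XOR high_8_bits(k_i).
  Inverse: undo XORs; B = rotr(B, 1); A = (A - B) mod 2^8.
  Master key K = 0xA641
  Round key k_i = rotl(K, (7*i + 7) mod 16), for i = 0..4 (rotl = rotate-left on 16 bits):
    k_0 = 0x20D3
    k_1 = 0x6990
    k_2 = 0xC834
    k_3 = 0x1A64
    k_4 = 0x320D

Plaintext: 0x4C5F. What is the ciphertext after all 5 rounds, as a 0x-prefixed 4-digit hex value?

0x0987

s_0 = plaintext = 0x4C5F
s_1 = Round(s_0, k_0) = 0x789E
s_2 = Round(s_1, k_1) = 0x8654
s_3 = Round(s_2, k_2) = 0xEE60
s_4 = Round(s_3, k_3) = 0x2ADA
s_5 = Round(s_4, k_4) = 0x0987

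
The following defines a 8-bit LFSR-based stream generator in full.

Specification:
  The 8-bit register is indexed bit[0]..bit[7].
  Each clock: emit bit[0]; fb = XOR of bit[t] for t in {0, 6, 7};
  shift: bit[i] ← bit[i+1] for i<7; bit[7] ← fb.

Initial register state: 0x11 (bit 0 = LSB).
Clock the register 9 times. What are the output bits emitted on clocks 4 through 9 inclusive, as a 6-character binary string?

reg_0 = 0x11
clock 1: out=1, reg = 0x88
clock 2: out=0, reg = 0xC4
clock 3: out=0, reg = 0x62
clock 4: out=0, reg = 0xB1
clock 5: out=1, reg = 0x58
clock 6: out=0, reg = 0xAC
clock 7: out=0, reg = 0xD6
clock 8: out=0, reg = 0x6B
clock 9: out=1, reg = 0x35

010001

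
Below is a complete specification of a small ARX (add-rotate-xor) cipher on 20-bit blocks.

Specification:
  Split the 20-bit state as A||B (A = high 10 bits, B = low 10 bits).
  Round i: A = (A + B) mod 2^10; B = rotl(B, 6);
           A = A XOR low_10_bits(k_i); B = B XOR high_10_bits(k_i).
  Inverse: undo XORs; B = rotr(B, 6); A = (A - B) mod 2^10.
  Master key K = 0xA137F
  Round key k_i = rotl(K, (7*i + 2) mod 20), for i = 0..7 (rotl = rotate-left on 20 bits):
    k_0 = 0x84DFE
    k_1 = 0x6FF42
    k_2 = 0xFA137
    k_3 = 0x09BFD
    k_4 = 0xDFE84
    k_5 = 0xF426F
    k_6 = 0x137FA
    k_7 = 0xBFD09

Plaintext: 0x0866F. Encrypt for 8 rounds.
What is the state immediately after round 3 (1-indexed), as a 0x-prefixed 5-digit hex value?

s_0 = plaintext = 0x0866F
s_1 = Round(s_0, k_0) = 0xDB9F5
s_2 = Round(s_1, k_1) = 0x884E0
s_3 = Round(s_2, k_2) = 0x8DBE6
s_4 = Round(s_3, k_3) = 0x78598
s_5 = Round(s_4, k_4) = 0x7F566
s_6 = Round(s_5, k_5) = 0x43246
s_7 = Round(s_6, k_6) = 0x2A1E9
s_8 = Round(s_7, k_7) = 0xE60A1

0x8DBE6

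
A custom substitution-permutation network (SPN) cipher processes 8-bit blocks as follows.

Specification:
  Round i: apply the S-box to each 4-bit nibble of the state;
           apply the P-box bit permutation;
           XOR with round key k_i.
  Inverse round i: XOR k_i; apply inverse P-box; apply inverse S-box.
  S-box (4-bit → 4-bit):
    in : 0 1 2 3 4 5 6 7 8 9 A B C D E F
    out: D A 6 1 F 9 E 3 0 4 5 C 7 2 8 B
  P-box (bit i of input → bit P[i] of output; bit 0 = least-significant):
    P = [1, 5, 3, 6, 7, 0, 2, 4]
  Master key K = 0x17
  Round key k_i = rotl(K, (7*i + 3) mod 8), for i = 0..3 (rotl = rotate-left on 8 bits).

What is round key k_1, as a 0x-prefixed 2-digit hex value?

K = 0x17
k_0 = rotl(K, (7*0+3) mod 8) = rotl(K, 3) = 0xB8
k_1 = rotl(K, (7*1+3) mod 8) = rotl(K, 2) = 0x5C

0x5C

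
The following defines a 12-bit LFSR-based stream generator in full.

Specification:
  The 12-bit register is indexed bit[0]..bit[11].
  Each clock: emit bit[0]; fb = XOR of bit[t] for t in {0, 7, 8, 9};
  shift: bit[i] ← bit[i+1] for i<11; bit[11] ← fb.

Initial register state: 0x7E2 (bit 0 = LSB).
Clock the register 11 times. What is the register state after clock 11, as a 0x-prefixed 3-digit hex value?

0x4A2

reg_0 = 0x7E2
clock 1: out=0, reg = 0xBF1
clock 2: out=1, reg = 0x5F8
clock 3: out=0, reg = 0x2FC
clock 4: out=0, reg = 0x17E
clock 5: out=0, reg = 0x8BF
clock 6: out=1, reg = 0x45F
clock 7: out=1, reg = 0xA2F
clock 8: out=1, reg = 0x517
clock 9: out=1, reg = 0x28B
clock 10: out=1, reg = 0x945
clock 11: out=1, reg = 0x4A2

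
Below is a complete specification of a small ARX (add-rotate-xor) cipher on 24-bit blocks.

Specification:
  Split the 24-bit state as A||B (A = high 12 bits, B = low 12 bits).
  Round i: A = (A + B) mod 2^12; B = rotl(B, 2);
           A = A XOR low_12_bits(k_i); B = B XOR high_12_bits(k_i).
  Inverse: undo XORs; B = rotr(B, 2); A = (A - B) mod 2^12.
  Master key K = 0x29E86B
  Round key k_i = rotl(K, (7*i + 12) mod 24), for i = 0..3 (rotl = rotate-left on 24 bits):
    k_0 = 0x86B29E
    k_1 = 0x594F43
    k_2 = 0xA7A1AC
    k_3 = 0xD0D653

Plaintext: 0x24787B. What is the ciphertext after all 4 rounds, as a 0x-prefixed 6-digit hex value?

0x1A9CC4

s_0 = plaintext = 0x24787B
s_1 = Round(s_0, k_0) = 0x85C985
s_2 = Round(s_1, k_1) = 0xEA2382
s_3 = Round(s_2, k_2) = 0x388472
s_4 = Round(s_3, k_3) = 0x1A9CC4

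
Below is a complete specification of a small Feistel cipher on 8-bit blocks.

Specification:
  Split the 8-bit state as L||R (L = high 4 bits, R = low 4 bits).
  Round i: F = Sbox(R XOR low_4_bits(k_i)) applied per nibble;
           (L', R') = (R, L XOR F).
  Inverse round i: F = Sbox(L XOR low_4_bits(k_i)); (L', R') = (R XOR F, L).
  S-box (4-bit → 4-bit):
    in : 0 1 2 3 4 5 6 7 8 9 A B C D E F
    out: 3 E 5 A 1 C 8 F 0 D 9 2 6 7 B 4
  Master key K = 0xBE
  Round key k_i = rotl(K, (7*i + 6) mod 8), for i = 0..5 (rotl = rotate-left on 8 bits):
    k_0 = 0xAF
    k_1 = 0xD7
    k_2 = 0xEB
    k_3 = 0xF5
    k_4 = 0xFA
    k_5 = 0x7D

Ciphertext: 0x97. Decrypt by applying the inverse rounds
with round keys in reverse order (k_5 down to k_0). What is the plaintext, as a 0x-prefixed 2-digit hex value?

s_0 = ciphertext = 0x97
s_1 = InvRound(s_0, k_5) = 0x69
s_2 = InvRound(s_1, k_4) = 0xF6
s_3 = InvRound(s_2, k_3) = 0xFF
s_4 = InvRound(s_3, k_2) = 0xEF
s_5 = InvRound(s_4, k_1) = 0x2E
s_6 = InvRound(s_5, k_0) = 0x92

0x92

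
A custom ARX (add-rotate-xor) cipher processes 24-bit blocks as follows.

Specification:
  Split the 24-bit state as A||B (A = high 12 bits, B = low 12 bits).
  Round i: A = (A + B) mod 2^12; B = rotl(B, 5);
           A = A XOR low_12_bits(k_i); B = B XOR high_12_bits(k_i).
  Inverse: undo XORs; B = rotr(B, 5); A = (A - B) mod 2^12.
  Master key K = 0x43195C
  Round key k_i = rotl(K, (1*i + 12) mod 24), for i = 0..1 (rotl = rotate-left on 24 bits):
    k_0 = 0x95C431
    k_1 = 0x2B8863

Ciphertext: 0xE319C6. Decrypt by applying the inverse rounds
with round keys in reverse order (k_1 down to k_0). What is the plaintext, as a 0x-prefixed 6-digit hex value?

s_0 = ciphertext = 0xE319C6
s_1 = InvRound(s_0, k_1) = 0x6F7F5B
s_2 = InvRound(s_1, k_0) = 0xF163B0

0xF163B0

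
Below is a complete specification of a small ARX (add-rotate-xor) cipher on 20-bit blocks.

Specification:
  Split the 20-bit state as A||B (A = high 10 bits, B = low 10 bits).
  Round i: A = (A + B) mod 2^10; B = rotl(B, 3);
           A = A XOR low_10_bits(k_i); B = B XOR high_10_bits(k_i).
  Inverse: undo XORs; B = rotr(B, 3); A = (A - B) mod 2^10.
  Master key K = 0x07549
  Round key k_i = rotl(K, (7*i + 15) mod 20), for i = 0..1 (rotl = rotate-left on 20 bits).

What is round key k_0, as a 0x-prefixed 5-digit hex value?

0x483AA

K = 0x07549
k_0 = rotl(K, (7*0+15) mod 20) = rotl(K, 15) = 0x483AA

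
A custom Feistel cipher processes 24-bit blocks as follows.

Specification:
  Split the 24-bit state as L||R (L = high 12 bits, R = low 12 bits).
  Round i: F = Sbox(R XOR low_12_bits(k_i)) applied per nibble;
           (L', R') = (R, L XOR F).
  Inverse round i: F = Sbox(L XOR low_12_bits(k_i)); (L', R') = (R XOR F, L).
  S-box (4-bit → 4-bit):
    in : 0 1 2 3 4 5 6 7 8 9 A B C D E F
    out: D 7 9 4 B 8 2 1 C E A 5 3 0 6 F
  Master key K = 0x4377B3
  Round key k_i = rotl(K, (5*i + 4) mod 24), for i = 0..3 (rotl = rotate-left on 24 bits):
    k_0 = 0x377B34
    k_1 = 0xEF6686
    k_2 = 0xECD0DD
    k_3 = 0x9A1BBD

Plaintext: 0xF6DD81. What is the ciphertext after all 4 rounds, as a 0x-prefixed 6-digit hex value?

0x1E925E

s_0 = plaintext = 0xF6DD81
s_1 = Round(s_0, k_0) = 0xD81D35
s_2 = Round(s_1, k_1) = 0xD358D5
s_3 = Round(s_2, k_2) = 0x8D51E9
s_4 = Round(s_3, k_3) = 0x1E925E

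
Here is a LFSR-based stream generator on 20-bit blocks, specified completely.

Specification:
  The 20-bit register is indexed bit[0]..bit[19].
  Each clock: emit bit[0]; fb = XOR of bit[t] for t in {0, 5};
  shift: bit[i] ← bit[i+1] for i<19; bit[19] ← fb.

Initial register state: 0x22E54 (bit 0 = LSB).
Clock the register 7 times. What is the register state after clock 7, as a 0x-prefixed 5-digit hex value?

0x4C45C

reg_0 = 0x22E54
clock 1: out=0, reg = 0x1172A
clock 2: out=0, reg = 0x88B95
clock 3: out=1, reg = 0xC45CA
clock 4: out=0, reg = 0x622E5
clock 5: out=1, reg = 0x31172
clock 6: out=0, reg = 0x988B9
clock 7: out=1, reg = 0x4C45C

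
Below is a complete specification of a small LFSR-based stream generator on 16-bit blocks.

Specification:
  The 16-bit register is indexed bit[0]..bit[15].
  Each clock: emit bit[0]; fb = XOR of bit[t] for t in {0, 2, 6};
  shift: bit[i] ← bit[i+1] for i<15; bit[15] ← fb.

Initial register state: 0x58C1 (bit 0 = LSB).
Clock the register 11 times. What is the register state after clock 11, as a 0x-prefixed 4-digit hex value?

0xF24B

reg_0 = 0x58C1
clock 1: out=1, reg = 0x2C60
clock 2: out=0, reg = 0x9630
clock 3: out=0, reg = 0x4B18
clock 4: out=0, reg = 0x258C
clock 5: out=0, reg = 0x92C6
clock 6: out=0, reg = 0x4963
clock 7: out=1, reg = 0x24B1
clock 8: out=1, reg = 0x9258
clock 9: out=0, reg = 0xC92C
clock 10: out=0, reg = 0xE496
clock 11: out=0, reg = 0xF24B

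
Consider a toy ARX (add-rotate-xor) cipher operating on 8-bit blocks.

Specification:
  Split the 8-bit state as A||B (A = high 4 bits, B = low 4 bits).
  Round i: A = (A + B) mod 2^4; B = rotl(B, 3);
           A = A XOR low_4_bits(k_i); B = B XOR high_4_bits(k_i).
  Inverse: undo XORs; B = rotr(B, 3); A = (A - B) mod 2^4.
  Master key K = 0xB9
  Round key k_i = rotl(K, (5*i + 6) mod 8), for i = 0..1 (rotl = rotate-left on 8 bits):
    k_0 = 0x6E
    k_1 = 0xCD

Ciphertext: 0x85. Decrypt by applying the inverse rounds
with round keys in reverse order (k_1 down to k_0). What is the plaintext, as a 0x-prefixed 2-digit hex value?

0x2A

s_0 = ciphertext = 0x85
s_1 = InvRound(s_0, k_1) = 0x23
s_2 = InvRound(s_1, k_0) = 0x2A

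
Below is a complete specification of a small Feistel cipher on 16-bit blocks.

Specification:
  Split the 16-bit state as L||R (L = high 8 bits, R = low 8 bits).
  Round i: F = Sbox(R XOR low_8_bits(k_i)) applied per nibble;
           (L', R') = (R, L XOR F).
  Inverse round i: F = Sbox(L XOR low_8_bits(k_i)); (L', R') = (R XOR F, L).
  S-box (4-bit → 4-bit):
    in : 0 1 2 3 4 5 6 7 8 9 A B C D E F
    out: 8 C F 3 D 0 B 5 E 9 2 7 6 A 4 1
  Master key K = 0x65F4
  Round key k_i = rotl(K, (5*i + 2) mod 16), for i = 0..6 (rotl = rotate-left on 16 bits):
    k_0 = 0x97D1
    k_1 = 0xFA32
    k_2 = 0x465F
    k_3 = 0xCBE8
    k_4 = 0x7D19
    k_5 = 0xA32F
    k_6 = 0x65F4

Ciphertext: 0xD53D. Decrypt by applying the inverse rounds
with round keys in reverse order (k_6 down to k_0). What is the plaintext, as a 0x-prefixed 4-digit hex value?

s_0 = ciphertext = 0xD53D
s_1 = InvRound(s_0, k_6) = 0xC1D5
s_2 = InvRound(s_1, k_5) = 0x91C1
s_3 = InvRound(s_2, k_4) = 0x2F91
s_4 = InvRound(s_3, k_3) = 0xF42F
s_5 = InvRound(s_4, k_2) = 0x08F4
s_6 = InvRound(s_5, k_1) = 0xC608
s_7 = InvRound(s_6, k_0) = 0xCDC6

0xCDC6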